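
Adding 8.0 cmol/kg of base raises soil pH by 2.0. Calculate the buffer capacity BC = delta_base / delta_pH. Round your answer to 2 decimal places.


Step 1: BC = change in base / change in pH
Step 2: BC = 8.0 / 2.0
Step 3: BC = 4.0 cmol/(kg*pH unit)

4.0


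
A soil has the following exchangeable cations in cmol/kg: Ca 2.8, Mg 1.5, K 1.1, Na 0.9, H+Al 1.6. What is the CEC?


Step 1: CEC = Ca + Mg + K + Na + (H+Al)
Step 2: CEC = 2.8 + 1.5 + 1.1 + 0.9 + 1.6
Step 3: CEC = 7.9 cmol/kg

7.9


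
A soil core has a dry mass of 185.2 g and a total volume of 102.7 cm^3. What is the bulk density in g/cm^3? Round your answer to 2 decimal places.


Step 1: Identify the formula: BD = dry mass / volume
Step 2: Substitute values: BD = 185.2 / 102.7
Step 3: BD = 1.8 g/cm^3

1.8


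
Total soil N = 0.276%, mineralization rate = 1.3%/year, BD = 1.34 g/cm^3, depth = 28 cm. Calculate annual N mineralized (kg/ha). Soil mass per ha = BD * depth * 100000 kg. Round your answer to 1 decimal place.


Step 1: Soil mass per ha = BD * depth * 100000 = 1.34 * 28 * 100000 = 3752000 kg
Step 2: Total N pool = soil mass * N%/100 = 3752000 * 0.276/100 = 10355.52 kg/ha
Step 3: N mineralized = N pool * rate%/100 = 10355.52 * 1.3/100 = 134.6 kg/ha/yr

134.6


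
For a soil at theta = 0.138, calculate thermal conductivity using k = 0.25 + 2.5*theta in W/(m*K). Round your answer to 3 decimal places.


Step 1: k = 0.25 + 2.5 * theta
Step 2: k = 0.25 + 2.5 * 0.138
Step 3: k = 0.25 + 0.345
Step 4: k = 0.595 W/(m*K)

0.595


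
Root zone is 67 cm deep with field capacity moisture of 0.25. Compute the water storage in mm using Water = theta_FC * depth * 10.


Step 1: Water (mm) = theta_FC * depth (cm) * 10
Step 2: Water = 0.25 * 67 * 10
Step 3: Water = 167.5 mm

167.5


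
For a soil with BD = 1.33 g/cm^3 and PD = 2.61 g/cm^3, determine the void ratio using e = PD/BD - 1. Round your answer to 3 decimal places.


Step 1: e = PD / BD - 1
Step 2: e = 2.61 / 1.33 - 1
Step 3: e = 1.96241 - 1
Step 4: e = 0.962

0.962


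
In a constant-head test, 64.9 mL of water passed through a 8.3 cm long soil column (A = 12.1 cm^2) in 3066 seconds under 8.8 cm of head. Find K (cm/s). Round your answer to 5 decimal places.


Step 1: K = Q * L / (A * t * h)
Step 2: Numerator = 64.9 * 8.3 = 538.67
Step 3: Denominator = 12.1 * 3066 * 8.8 = 326467.68
Step 4: K = 538.67 / 326467.68 = 0.00165 cm/s

0.00165


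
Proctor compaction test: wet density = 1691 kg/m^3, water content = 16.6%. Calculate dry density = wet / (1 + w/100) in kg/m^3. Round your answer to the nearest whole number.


Step 1: Dry density = wet density / (1 + w/100)
Step 2: Dry density = 1691 / (1 + 16.6/100)
Step 3: Dry density = 1691 / 1.166
Step 4: Dry density = 1450 kg/m^3

1450


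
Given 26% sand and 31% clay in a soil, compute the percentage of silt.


Step 1: sand + silt + clay = 100%
Step 2: silt = 100 - sand - clay
Step 3: silt = 100 - 26 - 31
Step 4: silt = 43%

43


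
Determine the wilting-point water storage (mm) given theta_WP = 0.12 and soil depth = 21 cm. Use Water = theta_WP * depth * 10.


Step 1: Water (mm) = theta_WP * depth * 10
Step 2: Water = 0.12 * 21 * 10
Step 3: Water = 25.2 mm

25.2


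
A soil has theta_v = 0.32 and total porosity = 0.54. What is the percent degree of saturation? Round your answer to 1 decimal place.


Step 1: S = 100 * theta_v / n
Step 2: S = 100 * 0.32 / 0.54
Step 3: S = 59.3%

59.3


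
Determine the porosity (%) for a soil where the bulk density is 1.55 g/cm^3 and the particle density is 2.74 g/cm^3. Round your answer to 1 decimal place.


Step 1: Formula: n = 100 * (1 - BD / PD)
Step 2: n = 100 * (1 - 1.55 / 2.74)
Step 3: n = 100 * (1 - 0.56569)
Step 4: n = 43.4%

43.4


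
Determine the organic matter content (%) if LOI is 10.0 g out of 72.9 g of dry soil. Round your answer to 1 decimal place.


Step 1: OM% = 100 * LOI / sample mass
Step 2: OM = 100 * 10.0 / 72.9
Step 3: OM = 13.7%

13.7


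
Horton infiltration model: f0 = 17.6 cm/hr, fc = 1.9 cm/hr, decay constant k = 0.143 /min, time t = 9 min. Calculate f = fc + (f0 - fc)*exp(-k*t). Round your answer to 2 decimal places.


Step 1: f = fc + (f0 - fc) * exp(-k * t)
Step 2: exp(-0.143 * 9) = 0.276098
Step 3: f = 1.9 + (17.6 - 1.9) * 0.276098
Step 4: f = 1.9 + 15.7 * 0.276098
Step 5: f = 6.23 cm/hr

6.23


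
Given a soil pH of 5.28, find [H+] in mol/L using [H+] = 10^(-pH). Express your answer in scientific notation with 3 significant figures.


Step 1: [H+] = 10^(-pH)
Step 2: [H+] = 10^(-5.28)
Step 3: [H+] = 5.25e-06 mol/L

5.25e-06


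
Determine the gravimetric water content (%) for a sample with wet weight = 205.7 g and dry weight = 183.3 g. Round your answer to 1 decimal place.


Step 1: Water mass = wet - dry = 205.7 - 183.3 = 22.4 g
Step 2: w = 100 * water mass / dry mass
Step 3: w = 100 * 22.4 / 183.3 = 12.2%

12.2


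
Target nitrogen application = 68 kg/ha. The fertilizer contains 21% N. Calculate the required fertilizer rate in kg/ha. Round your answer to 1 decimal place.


Step 1: Fertilizer rate = target N / (N content / 100)
Step 2: Rate = 68 / (21 / 100)
Step 3: Rate = 68 / 0.21
Step 4: Rate = 323.8 kg/ha

323.8


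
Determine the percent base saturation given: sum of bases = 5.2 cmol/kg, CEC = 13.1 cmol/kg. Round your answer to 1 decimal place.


Step 1: BS = 100 * (sum of bases) / CEC
Step 2: BS = 100 * 5.2 / 13.1
Step 3: BS = 39.7%

39.7


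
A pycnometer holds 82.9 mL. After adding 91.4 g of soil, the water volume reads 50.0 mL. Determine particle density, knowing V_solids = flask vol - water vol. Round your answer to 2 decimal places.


Step 1: Volume of solids = flask volume - water volume with soil
Step 2: V_solids = 82.9 - 50.0 = 32.9 mL
Step 3: Particle density = mass / V_solids = 91.4 / 32.9 = 2.78 g/cm^3

2.78


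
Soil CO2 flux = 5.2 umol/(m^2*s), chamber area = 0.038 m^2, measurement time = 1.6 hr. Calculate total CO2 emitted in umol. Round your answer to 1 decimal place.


Step 1: Convert time to seconds: 1.6 hr * 3600 = 5760.0 s
Step 2: Total = flux * area * time_s
Step 3: Total = 5.2 * 0.038 * 5760.0
Step 4: Total = 1138.2 umol

1138.2


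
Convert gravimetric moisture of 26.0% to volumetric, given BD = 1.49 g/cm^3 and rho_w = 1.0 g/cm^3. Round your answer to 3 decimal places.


Step 1: theta = (w / 100) * BD / rho_w
Step 2: theta = (26.0 / 100) * 1.49 / 1.0
Step 3: theta = 0.26 * 1.49
Step 4: theta = 0.387

0.387


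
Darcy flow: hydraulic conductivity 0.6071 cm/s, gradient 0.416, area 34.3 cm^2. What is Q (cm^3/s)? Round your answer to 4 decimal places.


Step 1: Apply Darcy's law: Q = K * i * A
Step 2: Q = 0.6071 * 0.416 * 34.3
Step 3: Q = 8.6626 cm^3/s

8.6626


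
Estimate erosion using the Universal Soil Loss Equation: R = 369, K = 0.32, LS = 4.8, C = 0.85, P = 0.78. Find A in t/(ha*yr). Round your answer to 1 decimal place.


Step 1: A = R * K * LS * C * P
Step 2: R * K = 369 * 0.32 = 118.08
Step 3: (R*K) * LS = 118.08 * 4.8 = 566.784
Step 4: * C * P = 566.784 * 0.85 * 0.78 = 375.8
Step 5: A = 375.8 t/(ha*yr)

375.8


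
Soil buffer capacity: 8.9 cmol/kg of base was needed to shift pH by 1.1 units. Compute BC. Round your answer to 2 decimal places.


Step 1: BC = change in base / change in pH
Step 2: BC = 8.9 / 1.1
Step 3: BC = 8.09 cmol/(kg*pH unit)

8.09


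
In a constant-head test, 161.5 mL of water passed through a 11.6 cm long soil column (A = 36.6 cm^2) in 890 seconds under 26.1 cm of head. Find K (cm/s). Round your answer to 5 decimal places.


Step 1: K = Q * L / (A * t * h)
Step 2: Numerator = 161.5 * 11.6 = 1873.4
Step 3: Denominator = 36.6 * 890 * 26.1 = 850181.4
Step 4: K = 1873.4 / 850181.4 = 0.0022 cm/s

0.0022


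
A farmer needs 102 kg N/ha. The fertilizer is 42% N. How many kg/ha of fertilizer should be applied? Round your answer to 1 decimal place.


Step 1: Fertilizer rate = target N / (N content / 100)
Step 2: Rate = 102 / (42 / 100)
Step 3: Rate = 102 / 0.42
Step 4: Rate = 242.9 kg/ha

242.9


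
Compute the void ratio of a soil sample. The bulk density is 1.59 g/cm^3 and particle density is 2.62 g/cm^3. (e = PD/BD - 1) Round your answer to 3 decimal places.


Step 1: e = PD / BD - 1
Step 2: e = 2.62 / 1.59 - 1
Step 3: e = 1.6478 - 1
Step 4: e = 0.648

0.648


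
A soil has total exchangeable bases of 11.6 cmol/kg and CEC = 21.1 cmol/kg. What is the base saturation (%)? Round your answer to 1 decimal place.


Step 1: BS = 100 * (sum of bases) / CEC
Step 2: BS = 100 * 11.6 / 21.1
Step 3: BS = 55.0%

55.0


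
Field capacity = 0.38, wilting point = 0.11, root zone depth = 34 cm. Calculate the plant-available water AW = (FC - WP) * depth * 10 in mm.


Step 1: Available water = (FC - WP) * depth * 10
Step 2: AW = (0.38 - 0.11) * 34 * 10
Step 3: AW = 0.27 * 34 * 10
Step 4: AW = 91.8 mm

91.8


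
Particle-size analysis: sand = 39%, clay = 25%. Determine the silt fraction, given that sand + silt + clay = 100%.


Step 1: sand + silt + clay = 100%
Step 2: silt = 100 - sand - clay
Step 3: silt = 100 - 39 - 25
Step 4: silt = 36%

36


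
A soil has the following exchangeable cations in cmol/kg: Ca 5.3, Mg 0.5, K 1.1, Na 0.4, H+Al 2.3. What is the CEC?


Step 1: CEC = Ca + Mg + K + Na + (H+Al)
Step 2: CEC = 5.3 + 0.5 + 1.1 + 0.4 + 2.3
Step 3: CEC = 9.6 cmol/kg

9.6


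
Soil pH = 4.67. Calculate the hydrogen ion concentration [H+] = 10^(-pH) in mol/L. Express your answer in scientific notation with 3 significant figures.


Step 1: [H+] = 10^(-pH)
Step 2: [H+] = 10^(-4.67)
Step 3: [H+] = 2.14e-05 mol/L

2.14e-05


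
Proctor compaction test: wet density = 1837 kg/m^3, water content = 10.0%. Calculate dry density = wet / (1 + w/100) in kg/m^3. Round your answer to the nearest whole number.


Step 1: Dry density = wet density / (1 + w/100)
Step 2: Dry density = 1837 / (1 + 10.0/100)
Step 3: Dry density = 1837 / 1.1
Step 4: Dry density = 1670 kg/m^3

1670


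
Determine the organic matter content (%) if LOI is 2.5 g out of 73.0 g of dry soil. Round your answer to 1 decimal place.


Step 1: OM% = 100 * LOI / sample mass
Step 2: OM = 100 * 2.5 / 73.0
Step 3: OM = 3.4%

3.4


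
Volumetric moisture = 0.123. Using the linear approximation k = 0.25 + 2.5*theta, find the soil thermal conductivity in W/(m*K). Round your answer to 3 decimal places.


Step 1: k = 0.25 + 2.5 * theta
Step 2: k = 0.25 + 2.5 * 0.123
Step 3: k = 0.25 + 0.308
Step 4: k = 0.558 W/(m*K)

0.558


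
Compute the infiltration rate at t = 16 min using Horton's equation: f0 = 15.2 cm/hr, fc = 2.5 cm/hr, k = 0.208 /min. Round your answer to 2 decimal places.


Step 1: f = fc + (f0 - fc) * exp(-k * t)
Step 2: exp(-0.208 * 16) = 0.035865
Step 3: f = 2.5 + (15.2 - 2.5) * 0.035865
Step 4: f = 2.5 + 12.7 * 0.035865
Step 5: f = 2.96 cm/hr

2.96


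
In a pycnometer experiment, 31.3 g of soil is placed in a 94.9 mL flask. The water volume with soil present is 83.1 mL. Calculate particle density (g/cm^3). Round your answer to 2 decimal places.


Step 1: Volume of solids = flask volume - water volume with soil
Step 2: V_solids = 94.9 - 83.1 = 11.8 mL
Step 3: Particle density = mass / V_solids = 31.3 / 11.8 = 2.65 g/cm^3

2.65


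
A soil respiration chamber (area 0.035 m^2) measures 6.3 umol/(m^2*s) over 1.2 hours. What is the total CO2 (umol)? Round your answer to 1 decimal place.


Step 1: Convert time to seconds: 1.2 hr * 3600 = 4320.0 s
Step 2: Total = flux * area * time_s
Step 3: Total = 6.3 * 0.035 * 4320.0
Step 4: Total = 952.6 umol

952.6


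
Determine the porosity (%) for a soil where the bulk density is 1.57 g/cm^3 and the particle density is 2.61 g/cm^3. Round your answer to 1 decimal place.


Step 1: Formula: n = 100 * (1 - BD / PD)
Step 2: n = 100 * (1 - 1.57 / 2.61)
Step 3: n = 100 * (1 - 0.60153)
Step 4: n = 39.8%

39.8


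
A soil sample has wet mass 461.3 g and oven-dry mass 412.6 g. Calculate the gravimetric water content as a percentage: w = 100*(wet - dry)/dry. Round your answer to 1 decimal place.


Step 1: Water mass = wet - dry = 461.3 - 412.6 = 48.7 g
Step 2: w = 100 * water mass / dry mass
Step 3: w = 100 * 48.7 / 412.6 = 11.8%

11.8


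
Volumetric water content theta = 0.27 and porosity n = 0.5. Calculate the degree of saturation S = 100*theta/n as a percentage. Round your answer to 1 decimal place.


Step 1: S = 100 * theta_v / n
Step 2: S = 100 * 0.27 / 0.5
Step 3: S = 54.0%

54.0


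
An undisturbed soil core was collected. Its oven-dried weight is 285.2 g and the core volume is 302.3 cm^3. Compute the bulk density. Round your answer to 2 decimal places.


Step 1: Identify the formula: BD = dry mass / volume
Step 2: Substitute values: BD = 285.2 / 302.3
Step 3: BD = 0.94 g/cm^3

0.94


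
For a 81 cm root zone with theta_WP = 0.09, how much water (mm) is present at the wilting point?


Step 1: Water (mm) = theta_WP * depth * 10
Step 2: Water = 0.09 * 81 * 10
Step 3: Water = 72.9 mm

72.9


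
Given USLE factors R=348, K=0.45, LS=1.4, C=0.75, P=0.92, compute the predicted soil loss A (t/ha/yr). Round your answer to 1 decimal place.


Step 1: A = R * K * LS * C * P
Step 2: R * K = 348 * 0.45 = 156.6
Step 3: (R*K) * LS = 156.6 * 1.4 = 219.24
Step 4: * C * P = 219.24 * 0.75 * 0.92 = 151.3
Step 5: A = 151.3 t/(ha*yr)

151.3


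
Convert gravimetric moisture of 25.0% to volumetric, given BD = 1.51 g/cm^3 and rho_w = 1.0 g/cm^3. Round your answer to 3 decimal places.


Step 1: theta = (w / 100) * BD / rho_w
Step 2: theta = (25.0 / 100) * 1.51 / 1.0
Step 3: theta = 0.25 * 1.51
Step 4: theta = 0.378

0.378


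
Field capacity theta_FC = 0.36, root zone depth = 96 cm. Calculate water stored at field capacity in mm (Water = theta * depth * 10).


Step 1: Water (mm) = theta_FC * depth (cm) * 10
Step 2: Water = 0.36 * 96 * 10
Step 3: Water = 345.6 mm

345.6


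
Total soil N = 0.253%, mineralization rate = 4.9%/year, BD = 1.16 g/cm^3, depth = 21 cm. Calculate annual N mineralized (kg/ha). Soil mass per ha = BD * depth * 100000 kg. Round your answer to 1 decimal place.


Step 1: Soil mass per ha = BD * depth * 100000 = 1.16 * 21 * 100000 = 2436000 kg
Step 2: Total N pool = soil mass * N%/100 = 2436000 * 0.253/100 = 6163.08 kg/ha
Step 3: N mineralized = N pool * rate%/100 = 6163.08 * 4.9/100 = 302.0 kg/ha/yr

302.0


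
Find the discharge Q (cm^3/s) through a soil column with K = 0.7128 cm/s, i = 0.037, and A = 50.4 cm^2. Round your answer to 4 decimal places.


Step 1: Apply Darcy's law: Q = K * i * A
Step 2: Q = 0.7128 * 0.037 * 50.4
Step 3: Q = 1.3292 cm^3/s

1.3292


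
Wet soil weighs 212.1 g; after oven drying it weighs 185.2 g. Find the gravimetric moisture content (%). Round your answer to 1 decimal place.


Step 1: Water mass = wet - dry = 212.1 - 185.2 = 26.9 g
Step 2: w = 100 * water mass / dry mass
Step 3: w = 100 * 26.9 / 185.2 = 14.5%

14.5


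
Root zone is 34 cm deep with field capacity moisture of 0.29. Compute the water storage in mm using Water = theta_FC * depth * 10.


Step 1: Water (mm) = theta_FC * depth (cm) * 10
Step 2: Water = 0.29 * 34 * 10
Step 3: Water = 98.6 mm

98.6


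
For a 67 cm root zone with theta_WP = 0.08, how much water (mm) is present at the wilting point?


Step 1: Water (mm) = theta_WP * depth * 10
Step 2: Water = 0.08 * 67 * 10
Step 3: Water = 53.6 mm

53.6


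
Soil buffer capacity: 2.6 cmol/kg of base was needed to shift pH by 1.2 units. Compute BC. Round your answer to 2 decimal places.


Step 1: BC = change in base / change in pH
Step 2: BC = 2.6 / 1.2
Step 3: BC = 2.17 cmol/(kg*pH unit)

2.17


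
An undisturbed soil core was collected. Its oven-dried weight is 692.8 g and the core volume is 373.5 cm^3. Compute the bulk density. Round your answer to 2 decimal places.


Step 1: Identify the formula: BD = dry mass / volume
Step 2: Substitute values: BD = 692.8 / 373.5
Step 3: BD = 1.85 g/cm^3

1.85


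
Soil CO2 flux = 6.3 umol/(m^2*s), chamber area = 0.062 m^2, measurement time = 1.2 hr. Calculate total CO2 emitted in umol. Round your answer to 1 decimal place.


Step 1: Convert time to seconds: 1.2 hr * 3600 = 4320.0 s
Step 2: Total = flux * area * time_s
Step 3: Total = 6.3 * 0.062 * 4320.0
Step 4: Total = 1687.4 umol

1687.4


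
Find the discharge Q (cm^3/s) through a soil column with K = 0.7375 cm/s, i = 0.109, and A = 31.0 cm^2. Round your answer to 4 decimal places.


Step 1: Apply Darcy's law: Q = K * i * A
Step 2: Q = 0.7375 * 0.109 * 31.0
Step 3: Q = 2.492 cm^3/s

2.492


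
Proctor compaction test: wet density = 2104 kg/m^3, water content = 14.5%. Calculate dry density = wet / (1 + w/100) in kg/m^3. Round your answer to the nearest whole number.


Step 1: Dry density = wet density / (1 + w/100)
Step 2: Dry density = 2104 / (1 + 14.5/100)
Step 3: Dry density = 2104 / 1.145
Step 4: Dry density = 1838 kg/m^3

1838


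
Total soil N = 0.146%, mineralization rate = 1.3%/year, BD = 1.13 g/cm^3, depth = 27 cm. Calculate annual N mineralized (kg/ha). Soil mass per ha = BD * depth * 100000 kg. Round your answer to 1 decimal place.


Step 1: Soil mass per ha = BD * depth * 100000 = 1.13 * 27 * 100000 = 3051000 kg
Step 2: Total N pool = soil mass * N%/100 = 3051000 * 0.146/100 = 4454.46 kg/ha
Step 3: N mineralized = N pool * rate%/100 = 4454.46 * 1.3/100 = 57.9 kg/ha/yr

57.9


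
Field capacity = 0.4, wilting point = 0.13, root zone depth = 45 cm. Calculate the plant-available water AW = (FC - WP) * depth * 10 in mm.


Step 1: Available water = (FC - WP) * depth * 10
Step 2: AW = (0.4 - 0.13) * 45 * 10
Step 3: AW = 0.27 * 45 * 10
Step 4: AW = 121.5 mm

121.5


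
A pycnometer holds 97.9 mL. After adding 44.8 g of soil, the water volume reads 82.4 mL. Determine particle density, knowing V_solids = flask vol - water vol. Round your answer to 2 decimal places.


Step 1: Volume of solids = flask volume - water volume with soil
Step 2: V_solids = 97.9 - 82.4 = 15.5 mL
Step 3: Particle density = mass / V_solids = 44.8 / 15.5 = 2.89 g/cm^3

2.89


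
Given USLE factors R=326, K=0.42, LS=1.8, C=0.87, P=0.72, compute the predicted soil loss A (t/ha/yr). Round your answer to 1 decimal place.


Step 1: A = R * K * LS * C * P
Step 2: R * K = 326 * 0.42 = 136.92
Step 3: (R*K) * LS = 136.92 * 1.8 = 246.456
Step 4: * C * P = 246.456 * 0.87 * 0.72 = 154.4
Step 5: A = 154.4 t/(ha*yr)

154.4


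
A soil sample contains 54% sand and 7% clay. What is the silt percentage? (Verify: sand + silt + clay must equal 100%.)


Step 1: sand + silt + clay = 100%
Step 2: silt = 100 - sand - clay
Step 3: silt = 100 - 54 - 7
Step 4: silt = 39%

39


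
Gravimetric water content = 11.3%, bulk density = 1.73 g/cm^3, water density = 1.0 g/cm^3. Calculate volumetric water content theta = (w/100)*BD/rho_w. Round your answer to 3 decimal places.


Step 1: theta = (w / 100) * BD / rho_w
Step 2: theta = (11.3 / 100) * 1.73 / 1.0
Step 3: theta = 0.113 * 1.73
Step 4: theta = 0.195

0.195


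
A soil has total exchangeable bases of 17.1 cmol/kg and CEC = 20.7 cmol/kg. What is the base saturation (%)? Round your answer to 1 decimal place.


Step 1: BS = 100 * (sum of bases) / CEC
Step 2: BS = 100 * 17.1 / 20.7
Step 3: BS = 82.6%

82.6


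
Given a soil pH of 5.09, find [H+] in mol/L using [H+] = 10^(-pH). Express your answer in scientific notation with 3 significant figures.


Step 1: [H+] = 10^(-pH)
Step 2: [H+] = 10^(-5.09)
Step 3: [H+] = 8.13e-06 mol/L

8.13e-06


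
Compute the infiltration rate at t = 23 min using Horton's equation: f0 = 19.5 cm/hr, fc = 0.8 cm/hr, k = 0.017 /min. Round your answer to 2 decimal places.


Step 1: f = fc + (f0 - fc) * exp(-k * t)
Step 2: exp(-0.017 * 23) = 0.67638
Step 3: f = 0.8 + (19.5 - 0.8) * 0.67638
Step 4: f = 0.8 + 18.7 * 0.67638
Step 5: f = 13.45 cm/hr

13.45


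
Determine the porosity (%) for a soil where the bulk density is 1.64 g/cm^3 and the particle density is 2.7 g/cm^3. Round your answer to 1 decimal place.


Step 1: Formula: n = 100 * (1 - BD / PD)
Step 2: n = 100 * (1 - 1.64 / 2.7)
Step 3: n = 100 * (1 - 0.60741)
Step 4: n = 39.3%

39.3


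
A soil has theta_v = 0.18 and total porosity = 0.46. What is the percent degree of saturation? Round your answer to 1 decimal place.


Step 1: S = 100 * theta_v / n
Step 2: S = 100 * 0.18 / 0.46
Step 3: S = 39.1%

39.1


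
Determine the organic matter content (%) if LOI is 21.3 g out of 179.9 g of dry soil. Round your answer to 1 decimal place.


Step 1: OM% = 100 * LOI / sample mass
Step 2: OM = 100 * 21.3 / 179.9
Step 3: OM = 11.8%

11.8


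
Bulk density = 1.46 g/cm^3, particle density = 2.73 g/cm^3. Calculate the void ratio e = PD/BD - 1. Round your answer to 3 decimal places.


Step 1: e = PD / BD - 1
Step 2: e = 2.73 / 1.46 - 1
Step 3: e = 1.86986 - 1
Step 4: e = 0.87

0.87


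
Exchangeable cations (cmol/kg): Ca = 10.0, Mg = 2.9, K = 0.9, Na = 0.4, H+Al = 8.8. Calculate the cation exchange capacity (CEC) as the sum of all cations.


Step 1: CEC = Ca + Mg + K + Na + (H+Al)
Step 2: CEC = 10.0 + 2.9 + 0.9 + 0.4 + 8.8
Step 3: CEC = 23.0 cmol/kg

23.0


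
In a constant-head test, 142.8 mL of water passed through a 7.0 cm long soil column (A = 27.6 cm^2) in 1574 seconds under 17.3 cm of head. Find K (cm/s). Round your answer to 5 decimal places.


Step 1: K = Q * L / (A * t * h)
Step 2: Numerator = 142.8 * 7.0 = 999.6
Step 3: Denominator = 27.6 * 1574 * 17.3 = 751553.52
Step 4: K = 999.6 / 751553.52 = 0.00133 cm/s

0.00133


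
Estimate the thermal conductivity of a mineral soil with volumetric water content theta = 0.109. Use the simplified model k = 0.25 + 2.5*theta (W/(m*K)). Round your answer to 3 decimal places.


Step 1: k = 0.25 + 2.5 * theta
Step 2: k = 0.25 + 2.5 * 0.109
Step 3: k = 0.25 + 0.273
Step 4: k = 0.523 W/(m*K)

0.523


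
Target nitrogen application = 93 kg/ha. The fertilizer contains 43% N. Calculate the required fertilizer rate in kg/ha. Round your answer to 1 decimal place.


Step 1: Fertilizer rate = target N / (N content / 100)
Step 2: Rate = 93 / (43 / 100)
Step 3: Rate = 93 / 0.43
Step 4: Rate = 216.3 kg/ha

216.3


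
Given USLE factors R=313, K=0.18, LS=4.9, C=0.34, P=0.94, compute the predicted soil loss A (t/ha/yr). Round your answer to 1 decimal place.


Step 1: A = R * K * LS * C * P
Step 2: R * K = 313 * 0.18 = 56.34
Step 3: (R*K) * LS = 56.34 * 4.9 = 276.066
Step 4: * C * P = 276.066 * 0.34 * 0.94 = 88.2
Step 5: A = 88.2 t/(ha*yr)

88.2


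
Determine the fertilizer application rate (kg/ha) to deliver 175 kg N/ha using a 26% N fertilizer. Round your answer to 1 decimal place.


Step 1: Fertilizer rate = target N / (N content / 100)
Step 2: Rate = 175 / (26 / 100)
Step 3: Rate = 175 / 0.26
Step 4: Rate = 673.1 kg/ha

673.1


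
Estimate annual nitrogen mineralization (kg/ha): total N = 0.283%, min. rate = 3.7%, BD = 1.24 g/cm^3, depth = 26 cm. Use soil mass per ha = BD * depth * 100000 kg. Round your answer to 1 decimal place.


Step 1: Soil mass per ha = BD * depth * 100000 = 1.24 * 26 * 100000 = 3224000 kg
Step 2: Total N pool = soil mass * N%/100 = 3224000 * 0.283/100 = 9123.92 kg/ha
Step 3: N mineralized = N pool * rate%/100 = 9123.92 * 3.7/100 = 337.6 kg/ha/yr

337.6


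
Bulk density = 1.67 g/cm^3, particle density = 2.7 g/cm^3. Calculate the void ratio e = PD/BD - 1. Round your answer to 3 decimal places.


Step 1: e = PD / BD - 1
Step 2: e = 2.7 / 1.67 - 1
Step 3: e = 1.61677 - 1
Step 4: e = 0.617

0.617


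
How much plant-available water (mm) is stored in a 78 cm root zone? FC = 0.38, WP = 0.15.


Step 1: Available water = (FC - WP) * depth * 10
Step 2: AW = (0.38 - 0.15) * 78 * 10
Step 3: AW = 0.23 * 78 * 10
Step 4: AW = 179.4 mm

179.4


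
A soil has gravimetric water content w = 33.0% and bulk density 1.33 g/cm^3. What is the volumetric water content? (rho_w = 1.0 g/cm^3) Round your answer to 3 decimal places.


Step 1: theta = (w / 100) * BD / rho_w
Step 2: theta = (33.0 / 100) * 1.33 / 1.0
Step 3: theta = 0.33 * 1.33
Step 4: theta = 0.439

0.439


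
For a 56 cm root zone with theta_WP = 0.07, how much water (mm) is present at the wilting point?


Step 1: Water (mm) = theta_WP * depth * 10
Step 2: Water = 0.07 * 56 * 10
Step 3: Water = 39.2 mm

39.2


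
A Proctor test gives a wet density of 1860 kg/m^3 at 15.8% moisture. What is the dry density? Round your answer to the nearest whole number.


Step 1: Dry density = wet density / (1 + w/100)
Step 2: Dry density = 1860 / (1 + 15.8/100)
Step 3: Dry density = 1860 / 1.158
Step 4: Dry density = 1606 kg/m^3

1606


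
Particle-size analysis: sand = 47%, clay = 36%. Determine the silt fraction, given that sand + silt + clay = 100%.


Step 1: sand + silt + clay = 100%
Step 2: silt = 100 - sand - clay
Step 3: silt = 100 - 47 - 36
Step 4: silt = 17%

17


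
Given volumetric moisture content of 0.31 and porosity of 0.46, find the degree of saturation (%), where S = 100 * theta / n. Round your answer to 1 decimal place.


Step 1: S = 100 * theta_v / n
Step 2: S = 100 * 0.31 / 0.46
Step 3: S = 67.4%

67.4


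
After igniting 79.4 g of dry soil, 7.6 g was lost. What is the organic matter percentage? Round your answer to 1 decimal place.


Step 1: OM% = 100 * LOI / sample mass
Step 2: OM = 100 * 7.6 / 79.4
Step 3: OM = 9.6%

9.6


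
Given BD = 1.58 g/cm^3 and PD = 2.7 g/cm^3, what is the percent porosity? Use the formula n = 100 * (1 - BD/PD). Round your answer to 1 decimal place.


Step 1: Formula: n = 100 * (1 - BD / PD)
Step 2: n = 100 * (1 - 1.58 / 2.7)
Step 3: n = 100 * (1 - 0.58519)
Step 4: n = 41.5%

41.5


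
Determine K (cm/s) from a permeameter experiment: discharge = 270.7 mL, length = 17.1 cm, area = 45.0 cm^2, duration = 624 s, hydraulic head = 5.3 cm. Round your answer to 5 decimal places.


Step 1: K = Q * L / (A * t * h)
Step 2: Numerator = 270.7 * 17.1 = 4628.97
Step 3: Denominator = 45.0 * 624 * 5.3 = 148824.0
Step 4: K = 4628.97 / 148824.0 = 0.0311 cm/s

0.0311


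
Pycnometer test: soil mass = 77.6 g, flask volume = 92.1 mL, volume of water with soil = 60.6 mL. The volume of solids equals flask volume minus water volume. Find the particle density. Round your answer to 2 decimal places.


Step 1: Volume of solids = flask volume - water volume with soil
Step 2: V_solids = 92.1 - 60.6 = 31.5 mL
Step 3: Particle density = mass / V_solids = 77.6 / 31.5 = 2.46 g/cm^3

2.46


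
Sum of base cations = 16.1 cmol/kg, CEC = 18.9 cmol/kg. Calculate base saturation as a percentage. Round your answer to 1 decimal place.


Step 1: BS = 100 * (sum of bases) / CEC
Step 2: BS = 100 * 16.1 / 18.9
Step 3: BS = 85.2%

85.2


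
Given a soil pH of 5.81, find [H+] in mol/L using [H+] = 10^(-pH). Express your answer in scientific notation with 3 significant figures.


Step 1: [H+] = 10^(-pH)
Step 2: [H+] = 10^(-5.81)
Step 3: [H+] = 1.55e-06 mol/L

1.55e-06


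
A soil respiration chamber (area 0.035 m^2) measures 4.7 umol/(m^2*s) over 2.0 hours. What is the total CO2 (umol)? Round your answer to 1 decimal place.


Step 1: Convert time to seconds: 2.0 hr * 3600 = 7200.0 s
Step 2: Total = flux * area * time_s
Step 3: Total = 4.7 * 0.035 * 7200.0
Step 4: Total = 1184.4 umol

1184.4


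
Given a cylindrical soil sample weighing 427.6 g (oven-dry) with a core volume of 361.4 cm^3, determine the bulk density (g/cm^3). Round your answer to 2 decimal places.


Step 1: Identify the formula: BD = dry mass / volume
Step 2: Substitute values: BD = 427.6 / 361.4
Step 3: BD = 1.18 g/cm^3

1.18


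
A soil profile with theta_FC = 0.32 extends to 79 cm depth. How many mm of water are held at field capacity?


Step 1: Water (mm) = theta_FC * depth (cm) * 10
Step 2: Water = 0.32 * 79 * 10
Step 3: Water = 252.8 mm

252.8


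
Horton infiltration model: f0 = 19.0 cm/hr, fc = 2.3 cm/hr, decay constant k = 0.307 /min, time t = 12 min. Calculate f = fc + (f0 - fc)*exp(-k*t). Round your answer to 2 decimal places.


Step 1: f = fc + (f0 - fc) * exp(-k * t)
Step 2: exp(-0.307 * 12) = 0.025122
Step 3: f = 2.3 + (19.0 - 2.3) * 0.025122
Step 4: f = 2.3 + 16.7 * 0.025122
Step 5: f = 2.72 cm/hr

2.72


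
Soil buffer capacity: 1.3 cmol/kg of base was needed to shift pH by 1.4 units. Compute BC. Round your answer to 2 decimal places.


Step 1: BC = change in base / change in pH
Step 2: BC = 1.3 / 1.4
Step 3: BC = 0.93 cmol/(kg*pH unit)

0.93


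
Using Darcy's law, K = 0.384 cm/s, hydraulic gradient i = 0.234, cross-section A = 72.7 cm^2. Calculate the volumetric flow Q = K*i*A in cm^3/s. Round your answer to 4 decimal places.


Step 1: Apply Darcy's law: Q = K * i * A
Step 2: Q = 0.384 * 0.234 * 72.7
Step 3: Q = 6.5325 cm^3/s

6.5325


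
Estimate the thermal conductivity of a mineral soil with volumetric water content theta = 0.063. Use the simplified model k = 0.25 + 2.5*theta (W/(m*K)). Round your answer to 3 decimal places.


Step 1: k = 0.25 + 2.5 * theta
Step 2: k = 0.25 + 2.5 * 0.063
Step 3: k = 0.25 + 0.158
Step 4: k = 0.408 W/(m*K)

0.408


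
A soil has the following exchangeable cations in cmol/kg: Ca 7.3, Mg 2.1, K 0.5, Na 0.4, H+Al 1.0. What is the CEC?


Step 1: CEC = Ca + Mg + K + Na + (H+Al)
Step 2: CEC = 7.3 + 2.1 + 0.5 + 0.4 + 1.0
Step 3: CEC = 11.3 cmol/kg

11.3


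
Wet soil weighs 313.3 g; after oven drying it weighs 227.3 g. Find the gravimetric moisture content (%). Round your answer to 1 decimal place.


Step 1: Water mass = wet - dry = 313.3 - 227.3 = 86.0 g
Step 2: w = 100 * water mass / dry mass
Step 3: w = 100 * 86.0 / 227.3 = 37.8%

37.8


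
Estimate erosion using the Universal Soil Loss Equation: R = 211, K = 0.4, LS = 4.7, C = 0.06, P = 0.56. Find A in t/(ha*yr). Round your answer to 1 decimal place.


Step 1: A = R * K * LS * C * P
Step 2: R * K = 211 * 0.4 = 84.4
Step 3: (R*K) * LS = 84.4 * 4.7 = 396.68
Step 4: * C * P = 396.68 * 0.06 * 0.56 = 13.3
Step 5: A = 13.3 t/(ha*yr)

13.3


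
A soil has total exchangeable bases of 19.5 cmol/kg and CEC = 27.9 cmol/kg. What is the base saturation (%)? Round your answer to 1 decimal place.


Step 1: BS = 100 * (sum of bases) / CEC
Step 2: BS = 100 * 19.5 / 27.9
Step 3: BS = 69.9%

69.9


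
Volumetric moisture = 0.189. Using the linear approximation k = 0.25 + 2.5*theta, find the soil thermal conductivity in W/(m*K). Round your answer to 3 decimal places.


Step 1: k = 0.25 + 2.5 * theta
Step 2: k = 0.25 + 2.5 * 0.189
Step 3: k = 0.25 + 0.473
Step 4: k = 0.723 W/(m*K)

0.723


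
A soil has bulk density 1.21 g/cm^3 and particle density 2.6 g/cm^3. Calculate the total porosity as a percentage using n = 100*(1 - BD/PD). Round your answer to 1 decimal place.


Step 1: Formula: n = 100 * (1 - BD / PD)
Step 2: n = 100 * (1 - 1.21 / 2.6)
Step 3: n = 100 * (1 - 0.46538)
Step 4: n = 53.5%

53.5


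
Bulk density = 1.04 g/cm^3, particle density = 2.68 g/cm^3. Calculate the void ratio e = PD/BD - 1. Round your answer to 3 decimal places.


Step 1: e = PD / BD - 1
Step 2: e = 2.68 / 1.04 - 1
Step 3: e = 2.57692 - 1
Step 4: e = 1.577

1.577


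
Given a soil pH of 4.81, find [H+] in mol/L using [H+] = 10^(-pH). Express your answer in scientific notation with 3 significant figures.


Step 1: [H+] = 10^(-pH)
Step 2: [H+] = 10^(-4.81)
Step 3: [H+] = 1.55e-05 mol/L

1.55e-05


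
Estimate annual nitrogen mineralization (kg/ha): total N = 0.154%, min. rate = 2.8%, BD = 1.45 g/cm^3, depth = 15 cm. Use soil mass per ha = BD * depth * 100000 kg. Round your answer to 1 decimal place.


Step 1: Soil mass per ha = BD * depth * 100000 = 1.45 * 15 * 100000 = 2175000 kg
Step 2: Total N pool = soil mass * N%/100 = 2175000 * 0.154/100 = 3349.5 kg/ha
Step 3: N mineralized = N pool * rate%/100 = 3349.5 * 2.8/100 = 93.8 kg/ha/yr

93.8


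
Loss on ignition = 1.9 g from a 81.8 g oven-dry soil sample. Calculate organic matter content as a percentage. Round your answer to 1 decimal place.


Step 1: OM% = 100 * LOI / sample mass
Step 2: OM = 100 * 1.9 / 81.8
Step 3: OM = 2.3%

2.3


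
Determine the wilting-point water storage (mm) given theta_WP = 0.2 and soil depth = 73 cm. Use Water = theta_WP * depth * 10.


Step 1: Water (mm) = theta_WP * depth * 10
Step 2: Water = 0.2 * 73 * 10
Step 3: Water = 146.0 mm

146.0


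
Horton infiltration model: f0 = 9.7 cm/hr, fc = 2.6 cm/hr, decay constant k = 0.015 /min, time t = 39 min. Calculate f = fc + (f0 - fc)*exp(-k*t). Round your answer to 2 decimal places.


Step 1: f = fc + (f0 - fc) * exp(-k * t)
Step 2: exp(-0.015 * 39) = 0.557106
Step 3: f = 2.6 + (9.7 - 2.6) * 0.557106
Step 4: f = 2.6 + 7.1 * 0.557106
Step 5: f = 6.56 cm/hr

6.56


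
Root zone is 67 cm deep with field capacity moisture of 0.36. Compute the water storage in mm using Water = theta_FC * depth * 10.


Step 1: Water (mm) = theta_FC * depth (cm) * 10
Step 2: Water = 0.36 * 67 * 10
Step 3: Water = 241.2 mm

241.2


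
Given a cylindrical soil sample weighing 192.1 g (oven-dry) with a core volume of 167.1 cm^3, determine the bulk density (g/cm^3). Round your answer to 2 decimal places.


Step 1: Identify the formula: BD = dry mass / volume
Step 2: Substitute values: BD = 192.1 / 167.1
Step 3: BD = 1.15 g/cm^3

1.15


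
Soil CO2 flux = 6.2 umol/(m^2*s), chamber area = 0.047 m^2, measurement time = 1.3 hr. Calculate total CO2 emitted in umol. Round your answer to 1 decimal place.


Step 1: Convert time to seconds: 1.3 hr * 3600 = 4680.0 s
Step 2: Total = flux * area * time_s
Step 3: Total = 6.2 * 0.047 * 4680.0
Step 4: Total = 1363.8 umol

1363.8


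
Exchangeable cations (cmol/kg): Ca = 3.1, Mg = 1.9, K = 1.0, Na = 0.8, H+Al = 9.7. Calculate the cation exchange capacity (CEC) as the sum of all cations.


Step 1: CEC = Ca + Mg + K + Na + (H+Al)
Step 2: CEC = 3.1 + 1.9 + 1.0 + 0.8 + 9.7
Step 3: CEC = 16.5 cmol/kg

16.5


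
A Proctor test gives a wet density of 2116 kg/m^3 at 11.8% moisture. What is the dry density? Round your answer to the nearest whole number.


Step 1: Dry density = wet density / (1 + w/100)
Step 2: Dry density = 2116 / (1 + 11.8/100)
Step 3: Dry density = 2116 / 1.118
Step 4: Dry density = 1893 kg/m^3

1893


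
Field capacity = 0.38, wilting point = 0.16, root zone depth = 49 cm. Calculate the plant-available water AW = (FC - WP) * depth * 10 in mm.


Step 1: Available water = (FC - WP) * depth * 10
Step 2: AW = (0.38 - 0.16) * 49 * 10
Step 3: AW = 0.22 * 49 * 10
Step 4: AW = 107.8 mm

107.8


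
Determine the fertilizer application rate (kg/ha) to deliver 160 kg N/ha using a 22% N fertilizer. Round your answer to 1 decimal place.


Step 1: Fertilizer rate = target N / (N content / 100)
Step 2: Rate = 160 / (22 / 100)
Step 3: Rate = 160 / 0.22
Step 4: Rate = 727.3 kg/ha

727.3


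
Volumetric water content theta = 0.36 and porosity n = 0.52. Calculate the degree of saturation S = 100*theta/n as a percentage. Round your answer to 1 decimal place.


Step 1: S = 100 * theta_v / n
Step 2: S = 100 * 0.36 / 0.52
Step 3: S = 69.2%

69.2


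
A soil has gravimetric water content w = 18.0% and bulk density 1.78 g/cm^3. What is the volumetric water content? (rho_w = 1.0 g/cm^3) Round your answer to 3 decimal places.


Step 1: theta = (w / 100) * BD / rho_w
Step 2: theta = (18.0 / 100) * 1.78 / 1.0
Step 3: theta = 0.18 * 1.78
Step 4: theta = 0.32

0.32


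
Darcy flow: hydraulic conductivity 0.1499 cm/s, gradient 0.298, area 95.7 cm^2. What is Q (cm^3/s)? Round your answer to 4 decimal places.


Step 1: Apply Darcy's law: Q = K * i * A
Step 2: Q = 0.1499 * 0.298 * 95.7
Step 3: Q = 4.2749 cm^3/s

4.2749


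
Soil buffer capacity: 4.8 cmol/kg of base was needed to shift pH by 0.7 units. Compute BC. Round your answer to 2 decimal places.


Step 1: BC = change in base / change in pH
Step 2: BC = 4.8 / 0.7
Step 3: BC = 6.86 cmol/(kg*pH unit)

6.86


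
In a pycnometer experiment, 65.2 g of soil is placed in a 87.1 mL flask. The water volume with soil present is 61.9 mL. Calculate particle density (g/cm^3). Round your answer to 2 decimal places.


Step 1: Volume of solids = flask volume - water volume with soil
Step 2: V_solids = 87.1 - 61.9 = 25.2 mL
Step 3: Particle density = mass / V_solids = 65.2 / 25.2 = 2.59 g/cm^3

2.59


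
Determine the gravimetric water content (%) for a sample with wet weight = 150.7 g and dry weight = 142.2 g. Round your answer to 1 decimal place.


Step 1: Water mass = wet - dry = 150.7 - 142.2 = 8.5 g
Step 2: w = 100 * water mass / dry mass
Step 3: w = 100 * 8.5 / 142.2 = 6.0%

6.0


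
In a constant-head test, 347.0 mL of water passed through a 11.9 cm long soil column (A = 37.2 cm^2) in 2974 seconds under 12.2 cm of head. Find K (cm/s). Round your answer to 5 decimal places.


Step 1: K = Q * L / (A * t * h)
Step 2: Numerator = 347.0 * 11.9 = 4129.3
Step 3: Denominator = 37.2 * 2974 * 12.2 = 1349720.16
Step 4: K = 4129.3 / 1349720.16 = 0.00306 cm/s

0.00306


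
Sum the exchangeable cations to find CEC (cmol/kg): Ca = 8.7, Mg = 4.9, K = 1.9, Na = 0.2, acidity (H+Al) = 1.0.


Step 1: CEC = Ca + Mg + K + Na + (H+Al)
Step 2: CEC = 8.7 + 4.9 + 1.9 + 0.2 + 1.0
Step 3: CEC = 16.7 cmol/kg

16.7


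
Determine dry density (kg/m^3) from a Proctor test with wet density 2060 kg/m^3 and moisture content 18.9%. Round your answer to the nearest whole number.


Step 1: Dry density = wet density / (1 + w/100)
Step 2: Dry density = 2060 / (1 + 18.9/100)
Step 3: Dry density = 2060 / 1.189
Step 4: Dry density = 1733 kg/m^3

1733


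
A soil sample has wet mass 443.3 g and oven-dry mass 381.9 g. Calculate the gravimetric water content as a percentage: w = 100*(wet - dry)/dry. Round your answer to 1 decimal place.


Step 1: Water mass = wet - dry = 443.3 - 381.9 = 61.4 g
Step 2: w = 100 * water mass / dry mass
Step 3: w = 100 * 61.4 / 381.9 = 16.1%

16.1


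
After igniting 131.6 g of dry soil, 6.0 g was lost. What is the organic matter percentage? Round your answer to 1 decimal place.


Step 1: OM% = 100 * LOI / sample mass
Step 2: OM = 100 * 6.0 / 131.6
Step 3: OM = 4.6%

4.6


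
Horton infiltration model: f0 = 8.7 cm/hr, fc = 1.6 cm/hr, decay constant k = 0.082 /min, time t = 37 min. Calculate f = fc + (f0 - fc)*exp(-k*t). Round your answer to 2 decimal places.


Step 1: f = fc + (f0 - fc) * exp(-k * t)
Step 2: exp(-0.082 * 37) = 0.048123
Step 3: f = 1.6 + (8.7 - 1.6) * 0.048123
Step 4: f = 1.6 + 7.1 * 0.048123
Step 5: f = 1.94 cm/hr

1.94


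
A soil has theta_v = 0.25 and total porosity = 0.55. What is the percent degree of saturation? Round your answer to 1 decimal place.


Step 1: S = 100 * theta_v / n
Step 2: S = 100 * 0.25 / 0.55
Step 3: S = 45.5%

45.5


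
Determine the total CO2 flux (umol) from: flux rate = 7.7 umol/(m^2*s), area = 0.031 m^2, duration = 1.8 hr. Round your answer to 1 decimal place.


Step 1: Convert time to seconds: 1.8 hr * 3600 = 6480.0 s
Step 2: Total = flux * area * time_s
Step 3: Total = 7.7 * 0.031 * 6480.0
Step 4: Total = 1546.8 umol

1546.8


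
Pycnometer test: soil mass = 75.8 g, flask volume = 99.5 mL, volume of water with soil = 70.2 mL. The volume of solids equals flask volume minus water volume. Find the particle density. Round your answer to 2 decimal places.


Step 1: Volume of solids = flask volume - water volume with soil
Step 2: V_solids = 99.5 - 70.2 = 29.3 mL
Step 3: Particle density = mass / V_solids = 75.8 / 29.3 = 2.59 g/cm^3

2.59


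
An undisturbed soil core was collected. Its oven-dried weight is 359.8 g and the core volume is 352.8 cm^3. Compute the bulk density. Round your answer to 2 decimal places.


Step 1: Identify the formula: BD = dry mass / volume
Step 2: Substitute values: BD = 359.8 / 352.8
Step 3: BD = 1.02 g/cm^3

1.02


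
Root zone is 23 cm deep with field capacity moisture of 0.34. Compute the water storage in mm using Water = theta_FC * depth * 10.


Step 1: Water (mm) = theta_FC * depth (cm) * 10
Step 2: Water = 0.34 * 23 * 10
Step 3: Water = 78.2 mm

78.2
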